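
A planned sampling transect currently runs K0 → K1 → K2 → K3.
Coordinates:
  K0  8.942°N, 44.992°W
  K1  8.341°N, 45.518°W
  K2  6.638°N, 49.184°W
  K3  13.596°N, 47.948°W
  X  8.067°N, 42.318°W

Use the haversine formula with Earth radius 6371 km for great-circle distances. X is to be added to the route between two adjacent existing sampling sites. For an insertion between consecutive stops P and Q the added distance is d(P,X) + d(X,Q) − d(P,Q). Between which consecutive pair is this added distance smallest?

Added distance for inserting X between each consecutive pair:
K0–K1: 574.9 km
K1–K2: 680.8 km
K2–K3: 857.5 km
Smallest added distance is 574.9 km, inserting between K0 and K1.

between K0 and K1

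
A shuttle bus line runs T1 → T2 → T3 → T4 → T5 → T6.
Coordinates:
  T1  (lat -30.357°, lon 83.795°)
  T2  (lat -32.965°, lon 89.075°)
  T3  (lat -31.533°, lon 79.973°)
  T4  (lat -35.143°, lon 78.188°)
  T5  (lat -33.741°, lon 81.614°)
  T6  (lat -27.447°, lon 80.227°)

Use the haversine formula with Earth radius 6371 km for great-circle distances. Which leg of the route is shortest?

T4–T5

Leg distances:
T1→T2: 577.7 km
T2→T3: 870.4 km
T3→T4: 434.3 km
T4→T5: 350.7 km
T5→T6: 712.3 km
The shortest leg is T4–T5 at 350.7 km.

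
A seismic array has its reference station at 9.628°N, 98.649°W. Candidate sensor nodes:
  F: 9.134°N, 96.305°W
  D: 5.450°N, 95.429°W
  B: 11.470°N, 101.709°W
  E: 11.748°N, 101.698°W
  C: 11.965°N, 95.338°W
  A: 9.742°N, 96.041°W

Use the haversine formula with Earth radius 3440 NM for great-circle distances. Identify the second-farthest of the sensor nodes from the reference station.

Distances from the reference station (9.628°N, 98.649°W):
D: 315.7 NM
C: 240.4 NM
E: 220.4 NM
B: 211.8 NM
A: 154.5 NM
F: 142.0 NM
The second-farthest is C at 240.4 NM.

C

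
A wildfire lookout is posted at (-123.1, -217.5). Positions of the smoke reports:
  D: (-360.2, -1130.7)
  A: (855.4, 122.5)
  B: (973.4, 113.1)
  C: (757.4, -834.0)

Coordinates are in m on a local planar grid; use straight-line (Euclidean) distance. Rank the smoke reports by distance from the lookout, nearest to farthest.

Distance from the lookout at (-123.1, -217.5) to each:
D (-360.2, -1130.7): 943.5 m
A (855.4, 122.5): 1035.9 m
C (757.4, -834.0): 1074.9 m
B (973.4, 113.1): 1145.3 m

D, A, C, B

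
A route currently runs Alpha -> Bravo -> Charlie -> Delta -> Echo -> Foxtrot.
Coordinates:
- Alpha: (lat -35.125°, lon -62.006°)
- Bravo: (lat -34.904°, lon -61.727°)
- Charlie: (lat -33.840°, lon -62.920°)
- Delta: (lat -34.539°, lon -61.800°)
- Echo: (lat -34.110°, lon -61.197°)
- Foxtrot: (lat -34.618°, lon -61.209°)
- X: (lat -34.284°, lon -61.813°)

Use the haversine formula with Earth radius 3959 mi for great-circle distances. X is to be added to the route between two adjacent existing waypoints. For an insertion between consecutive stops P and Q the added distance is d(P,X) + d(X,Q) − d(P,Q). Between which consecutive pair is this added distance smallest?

between Charlie and Delta

Added distance for inserting X between each consecutive pair:
Alpha–Bravo: 80.3 mi
Bravo–Charlie: 13.4 mi
Charlie–Delta: 7.8 mi
Delta–Echo: 9.4 mi
Echo–Foxtrot: 43.5 mi
Smallest added distance is 7.8 mi, inserting between Charlie and Delta.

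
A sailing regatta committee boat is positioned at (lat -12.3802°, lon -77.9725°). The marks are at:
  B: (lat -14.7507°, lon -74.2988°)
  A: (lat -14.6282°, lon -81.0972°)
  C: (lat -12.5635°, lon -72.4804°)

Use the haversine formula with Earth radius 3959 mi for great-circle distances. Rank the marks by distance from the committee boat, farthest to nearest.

C, B, A

Computing each great-circle distance from (lat -12.3802°, lon -77.9725°):
C (lat -12.5635°, lon -72.4804°): 370.7 mi
B (lat -14.7507°, lon -74.2988°): 296.2 mi
A (lat -14.6282°, lon -81.0972°): 261.1 mi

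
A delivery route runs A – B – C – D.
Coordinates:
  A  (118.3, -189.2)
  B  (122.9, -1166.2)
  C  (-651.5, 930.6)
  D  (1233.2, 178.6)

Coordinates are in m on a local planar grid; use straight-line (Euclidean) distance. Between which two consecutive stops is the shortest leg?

A–B

Leg distances:
A→B: 977.0 m
B→C: 2235.2 m
C→D: 2029.2 m
The shortest leg is A–B at 977.0 m.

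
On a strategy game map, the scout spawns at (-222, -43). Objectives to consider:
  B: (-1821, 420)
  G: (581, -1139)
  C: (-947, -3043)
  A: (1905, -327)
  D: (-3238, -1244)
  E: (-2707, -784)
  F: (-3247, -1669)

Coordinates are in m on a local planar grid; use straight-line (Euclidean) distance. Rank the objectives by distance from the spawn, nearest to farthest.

Computing each straight-line distance from (-222, -43):
G (581, -1139): 1358.7 m
B (-1821, 420): 1664.7 m
A (1905, -327): 2145.9 m
E (-2707, -784): 2593.1 m
C (-947, -3043): 3086.4 m
D (-3238, -1244): 3246.3 m
F (-3247, -1669): 3434.3 m

G, B, A, E, C, D, F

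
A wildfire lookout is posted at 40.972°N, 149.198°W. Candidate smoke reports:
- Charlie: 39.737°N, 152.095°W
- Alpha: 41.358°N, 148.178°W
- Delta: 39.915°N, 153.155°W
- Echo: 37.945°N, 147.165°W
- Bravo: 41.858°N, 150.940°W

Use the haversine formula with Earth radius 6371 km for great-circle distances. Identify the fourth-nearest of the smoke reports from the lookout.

Distances from the lookout (40.972°N, 149.198°W):
Alpha: 95.6 km
Bravo: 175.5 km
Charlie: 281.3 km
Delta: 354.8 km
Echo: 379.1 km
The fourth-nearest is Delta at 354.8 km.

Delta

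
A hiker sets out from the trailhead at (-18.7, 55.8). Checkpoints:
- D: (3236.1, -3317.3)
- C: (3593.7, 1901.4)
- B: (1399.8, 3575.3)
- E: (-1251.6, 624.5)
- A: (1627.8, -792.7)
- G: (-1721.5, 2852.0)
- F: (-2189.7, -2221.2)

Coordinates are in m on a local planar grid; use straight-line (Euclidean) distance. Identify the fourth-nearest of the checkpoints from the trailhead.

G

Distances from the trailhead ((-18.7, 55.8)):
E: 1357.7 m
A: 1852.3 m
F: 3146.1 m
G: 3273.9 m
B: 3794.6 m
C: 4056.6 m
D: 4687.4 m
The fourth-nearest is G at 3273.9 m.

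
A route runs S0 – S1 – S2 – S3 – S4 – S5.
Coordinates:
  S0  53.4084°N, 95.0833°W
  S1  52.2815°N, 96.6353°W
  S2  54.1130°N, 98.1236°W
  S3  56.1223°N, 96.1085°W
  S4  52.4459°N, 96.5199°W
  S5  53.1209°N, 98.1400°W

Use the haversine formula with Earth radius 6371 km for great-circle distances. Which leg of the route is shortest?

S4–S5

Leg distances:
S0→S1: 163.0 km
S1→S2: 226.5 km
S2→S3: 257.5 km
S3→S4: 409.7 km
S4→S5: 132.3 km
The shortest leg is S4–S5 at 132.3 km.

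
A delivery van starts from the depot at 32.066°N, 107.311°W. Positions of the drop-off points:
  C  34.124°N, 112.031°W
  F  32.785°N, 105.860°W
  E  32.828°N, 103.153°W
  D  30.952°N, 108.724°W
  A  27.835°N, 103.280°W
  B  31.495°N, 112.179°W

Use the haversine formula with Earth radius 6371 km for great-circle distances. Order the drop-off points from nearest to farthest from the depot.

Distance from the depot at 32.066°N, 107.311°W to each:
F 32.785°N, 105.860°W: 157.9 km
D 30.952°N, 108.724°W: 182.4 km
E 32.828°N, 103.153°W: 399.2 km
B 31.495°N, 112.179°W: 464.5 km
C 34.124°N, 112.031°W: 495.6 km
A 27.835°N, 103.280°W: 609.9 km

F, D, E, B, C, A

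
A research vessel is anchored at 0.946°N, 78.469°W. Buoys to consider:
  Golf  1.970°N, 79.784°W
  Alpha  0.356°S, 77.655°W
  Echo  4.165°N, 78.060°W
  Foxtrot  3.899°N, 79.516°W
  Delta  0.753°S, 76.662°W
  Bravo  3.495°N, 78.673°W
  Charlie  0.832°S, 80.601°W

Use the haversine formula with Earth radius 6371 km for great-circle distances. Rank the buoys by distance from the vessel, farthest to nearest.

Echo, Foxtrot, Charlie, Bravo, Delta, Golf, Alpha

Distance from the vessel at 0.946°N, 78.469°W to each:
Echo 4.165°N, 78.060°W: 360.8 km
Foxtrot 3.899°N, 79.516°W: 348.3 km
Charlie 0.832°S, 80.601°W: 308.7 km
Bravo 3.495°N, 78.673°W: 284.3 km
Delta 0.753°S, 76.662°W: 275.8 km
Golf 1.970°N, 79.784°W: 185.3 km
Alpha 0.356°S, 77.655°W: 170.7 km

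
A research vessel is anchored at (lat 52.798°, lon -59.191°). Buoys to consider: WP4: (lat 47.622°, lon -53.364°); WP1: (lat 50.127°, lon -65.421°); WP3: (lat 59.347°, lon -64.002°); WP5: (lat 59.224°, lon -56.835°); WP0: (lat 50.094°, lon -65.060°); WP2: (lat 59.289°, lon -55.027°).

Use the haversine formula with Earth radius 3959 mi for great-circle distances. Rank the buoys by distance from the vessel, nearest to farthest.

WP0, WP1, WP4, WP5, WP2, WP3

Computing each great-circle distance from (lat 52.798°, lon -59.191°):
WP0 (lat 50.094°, lon -65.060°): 314.1 mi
WP1 (lat 50.127°, lon -65.421°): 325.4 mi
WP4 (lat 47.622°, lon -53.364°): 440.5 mi
WP5 (lat 59.224°, lon -56.835°): 453.2 mi
WP2 (lat 59.289°, lon -55.027°): 476.2 mi
WP3 (lat 59.347°, lon -64.002°): 488.8 mi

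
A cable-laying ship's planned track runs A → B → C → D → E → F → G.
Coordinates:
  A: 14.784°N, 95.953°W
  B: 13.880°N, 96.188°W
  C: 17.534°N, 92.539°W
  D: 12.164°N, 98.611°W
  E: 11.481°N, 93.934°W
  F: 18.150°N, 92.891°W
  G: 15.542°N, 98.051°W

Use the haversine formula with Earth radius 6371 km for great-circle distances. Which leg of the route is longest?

C–D

Leg distances:
A→B: 103.7 km
B→C: 563.5 km
C→D: 884.3 km
D→E: 514.7 km
E→F: 750.0 km
F→G: 620.9 km
The longest leg is C–D at 884.3 km.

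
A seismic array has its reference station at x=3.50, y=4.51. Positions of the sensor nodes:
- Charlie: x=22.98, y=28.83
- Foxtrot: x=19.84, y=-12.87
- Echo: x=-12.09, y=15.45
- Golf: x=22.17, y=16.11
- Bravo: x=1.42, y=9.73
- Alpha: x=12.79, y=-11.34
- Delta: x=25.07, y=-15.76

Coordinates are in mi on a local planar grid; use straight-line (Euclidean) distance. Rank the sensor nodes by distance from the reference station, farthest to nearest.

Charlie, Delta, Foxtrot, Golf, Echo, Alpha, Bravo

Distance from the reference station at x=3.50, y=4.51 to each:
Charlie x=22.98, y=28.83: 31.2 mi
Delta x=25.07, y=-15.76: 29.6 mi
Foxtrot x=19.84, y=-12.87: 23.9 mi
Golf x=22.17, y=16.11: 22.0 mi
Echo x=-12.09, y=15.45: 19.0 mi
Alpha x=12.79, y=-11.34: 18.4 mi
Bravo x=1.42, y=9.73: 5.6 mi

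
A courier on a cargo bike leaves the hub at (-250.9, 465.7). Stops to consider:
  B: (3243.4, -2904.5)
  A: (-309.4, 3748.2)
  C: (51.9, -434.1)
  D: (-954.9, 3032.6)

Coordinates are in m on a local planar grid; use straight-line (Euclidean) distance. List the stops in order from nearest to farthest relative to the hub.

Distance from the hub at (-250.9, 465.7) to each:
C (51.9, -434.1): 949.4 m
D (-954.9, 3032.6): 2661.7 m
A (-309.4, 3748.2): 3283.0 m
B (3243.4, -2904.5): 4854.7 m

C, D, A, B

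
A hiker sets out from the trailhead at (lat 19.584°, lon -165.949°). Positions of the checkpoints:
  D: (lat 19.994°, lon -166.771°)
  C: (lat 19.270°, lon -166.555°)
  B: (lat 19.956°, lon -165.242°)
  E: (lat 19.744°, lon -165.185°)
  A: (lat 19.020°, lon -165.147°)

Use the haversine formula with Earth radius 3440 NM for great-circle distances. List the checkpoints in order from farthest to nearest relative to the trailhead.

Distance from the trailhead at (lat 19.584°, lon -165.949°) to each:
A (lat 19.020°, lon -165.147°): 56.7 NM
D (lat 19.994°, lon -166.771°): 52.6 NM
B (lat 19.956°, lon -165.242°): 45.8 NM
E (lat 19.744°, lon -165.185°): 44.3 NM
C (lat 19.270°, lon -166.555°): 39.2 NM

A, D, B, E, C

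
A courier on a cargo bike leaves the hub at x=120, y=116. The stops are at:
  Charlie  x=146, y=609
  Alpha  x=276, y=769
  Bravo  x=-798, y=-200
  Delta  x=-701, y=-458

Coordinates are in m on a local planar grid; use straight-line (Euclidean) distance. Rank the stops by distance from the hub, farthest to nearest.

Delta, Bravo, Alpha, Charlie

Distances from the hub:
Delta x=-701, y=-458: 1001.8 m
Bravo x=-798, y=-200: 970.9 m
Alpha x=276, y=769: 671.4 m
Charlie x=146, y=609: 493.7 m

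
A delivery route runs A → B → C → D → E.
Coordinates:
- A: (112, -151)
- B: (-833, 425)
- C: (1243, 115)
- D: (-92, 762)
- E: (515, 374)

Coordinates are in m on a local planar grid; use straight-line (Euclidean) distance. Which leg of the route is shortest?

D–E

Leg distances:
A→B: 1106.7 m
B→C: 2099.0 m
C→D: 1483.5 m
D→E: 720.4 m
The shortest leg is D–E at 720.4 m.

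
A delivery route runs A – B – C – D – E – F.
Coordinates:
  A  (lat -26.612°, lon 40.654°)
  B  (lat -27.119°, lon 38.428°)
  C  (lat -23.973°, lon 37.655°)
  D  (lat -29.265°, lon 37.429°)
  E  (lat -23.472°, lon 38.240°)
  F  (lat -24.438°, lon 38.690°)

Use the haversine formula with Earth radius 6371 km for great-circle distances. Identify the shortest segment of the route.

Leg distances:
A→B: 227.9 km
B→C: 358.3 km
C→D: 588.9 km
D→E: 649.2 km
E→F: 116.7 km
The shortest leg is E–F at 116.7 km.

E–F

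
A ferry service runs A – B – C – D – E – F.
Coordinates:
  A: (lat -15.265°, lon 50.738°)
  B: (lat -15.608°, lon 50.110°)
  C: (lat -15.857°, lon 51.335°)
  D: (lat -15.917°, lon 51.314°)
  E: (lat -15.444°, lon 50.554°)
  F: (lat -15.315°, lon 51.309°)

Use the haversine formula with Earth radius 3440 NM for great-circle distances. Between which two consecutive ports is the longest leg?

Leg distances:
A→B: 41.8 NM
B→C: 72.4 NM
C→D: 3.8 NM
D→E: 52.3 NM
E→F: 44.4 NM
The longest leg is B–C at 72.4 NM.

B–C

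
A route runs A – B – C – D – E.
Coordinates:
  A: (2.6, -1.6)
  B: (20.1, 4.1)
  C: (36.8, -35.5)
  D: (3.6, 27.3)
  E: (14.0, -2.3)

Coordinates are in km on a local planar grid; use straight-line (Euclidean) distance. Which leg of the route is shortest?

Leg distances:
A→B: 18.4 km
B→C: 43.0 km
C→D: 71.0 km
D→E: 31.4 km
The shortest leg is A–B at 18.4 km.

A–B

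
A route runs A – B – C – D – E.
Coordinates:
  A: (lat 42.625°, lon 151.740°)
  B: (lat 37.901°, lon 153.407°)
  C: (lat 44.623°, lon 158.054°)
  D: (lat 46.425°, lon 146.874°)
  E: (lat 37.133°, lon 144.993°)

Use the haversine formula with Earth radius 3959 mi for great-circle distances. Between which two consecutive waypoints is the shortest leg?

A–B

Leg distances:
A→B: 338.0 mi
B→C: 523.2 mi
C→D: 554.9 mi
D→E: 649.3 mi
The shortest leg is A–B at 338.0 mi.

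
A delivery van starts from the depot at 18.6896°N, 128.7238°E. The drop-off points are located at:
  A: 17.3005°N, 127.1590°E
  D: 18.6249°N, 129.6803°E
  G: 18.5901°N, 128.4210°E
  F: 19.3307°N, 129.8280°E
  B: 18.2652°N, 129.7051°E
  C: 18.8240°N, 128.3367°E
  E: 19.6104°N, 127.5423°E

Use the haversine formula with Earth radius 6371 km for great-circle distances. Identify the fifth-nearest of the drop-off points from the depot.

F

Distances from the depot (18.6896°N, 128.7238°E):
G: 33.8 km
C: 43.4 km
D: 101.0 km
B: 113.7 km
F: 136.2 km
E: 160.9 km
A: 226.4 km
The fifth-nearest is F at 136.2 km.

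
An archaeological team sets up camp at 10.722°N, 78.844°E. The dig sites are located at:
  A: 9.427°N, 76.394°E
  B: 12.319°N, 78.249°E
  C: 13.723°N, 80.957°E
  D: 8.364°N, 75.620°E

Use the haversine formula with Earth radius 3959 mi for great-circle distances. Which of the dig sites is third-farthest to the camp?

A

Distance to each, sorted:
D: 273.5 mi
C: 251.7 mi
A: 189.2 mi
B: 117.5 mi
The third-farthest is A at 189.2 mi.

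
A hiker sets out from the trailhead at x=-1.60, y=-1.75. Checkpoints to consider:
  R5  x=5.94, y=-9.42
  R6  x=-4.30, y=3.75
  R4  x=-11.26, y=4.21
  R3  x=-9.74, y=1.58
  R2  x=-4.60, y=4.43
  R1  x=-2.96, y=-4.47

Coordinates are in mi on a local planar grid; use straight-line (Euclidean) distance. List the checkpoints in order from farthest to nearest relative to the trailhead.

R4, R5, R3, R2, R6, R1

Computing each straight-line distance from x=-1.60, y=-1.75:
R4 x=-11.26, y=4.21: 11.4 mi
R5 x=5.94, y=-9.42: 10.8 mi
R3 x=-9.74, y=1.58: 8.8 mi
R2 x=-4.60, y=4.43: 6.9 mi
R6 x=-4.30, y=3.75: 6.1 mi
R1 x=-2.96, y=-4.47: 3.0 mi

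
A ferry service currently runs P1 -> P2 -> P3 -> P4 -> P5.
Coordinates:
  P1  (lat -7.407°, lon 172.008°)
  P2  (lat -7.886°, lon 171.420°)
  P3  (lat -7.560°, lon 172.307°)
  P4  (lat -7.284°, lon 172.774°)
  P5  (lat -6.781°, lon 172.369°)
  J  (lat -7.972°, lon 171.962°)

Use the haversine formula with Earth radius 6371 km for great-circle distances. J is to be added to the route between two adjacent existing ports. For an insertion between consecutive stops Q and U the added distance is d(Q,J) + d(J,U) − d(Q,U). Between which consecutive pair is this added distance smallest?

between P2 and P3

Added distance for inserting J between each consecutive pair:
P1–P2: 39.6 km
P2–P3: 15.7 km
P3–P4: 117.3 km
P4–P5: 186.0 km
Smallest added distance is 15.7 km, inserting between P2 and P3.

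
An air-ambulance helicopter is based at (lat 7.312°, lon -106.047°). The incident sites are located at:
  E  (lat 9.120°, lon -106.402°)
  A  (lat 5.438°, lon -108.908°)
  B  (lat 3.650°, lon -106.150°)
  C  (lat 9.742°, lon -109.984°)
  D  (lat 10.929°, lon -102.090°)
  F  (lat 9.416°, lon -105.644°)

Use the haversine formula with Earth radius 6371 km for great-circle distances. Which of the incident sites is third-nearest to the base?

Distance to each, sorted:
E: 204.8 km
F: 238.1 km
A: 378.6 km
B: 407.4 km
C: 510.3 km
D: 592.0 km
The third-nearest is A at 378.6 km.

A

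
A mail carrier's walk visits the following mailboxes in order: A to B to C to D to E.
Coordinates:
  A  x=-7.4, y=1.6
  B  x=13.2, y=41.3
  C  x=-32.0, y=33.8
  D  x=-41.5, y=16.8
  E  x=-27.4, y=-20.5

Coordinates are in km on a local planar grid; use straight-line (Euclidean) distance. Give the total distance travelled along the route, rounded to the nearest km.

150 km

Leg distances:
A→B: 44.7 km  (cumulative 44.7 km)
B→C: 45.8 km  (cumulative 90.5 km)
C→D: 19.5 km  (cumulative 110.0 km)
D→E: 39.9 km  (cumulative 149.9 km)
Total route length ≈ 150 km.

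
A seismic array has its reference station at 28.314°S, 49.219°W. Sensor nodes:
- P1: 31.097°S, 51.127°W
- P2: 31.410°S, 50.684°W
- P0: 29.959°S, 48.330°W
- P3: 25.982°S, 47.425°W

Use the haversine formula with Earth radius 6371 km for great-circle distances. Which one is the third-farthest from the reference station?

Distance to each, sorted:
P2: 372.1 km
P1: 360.1 km
P3: 314.2 km
P0: 202.3 km
The third-farthest is P3 at 314.2 km.

P3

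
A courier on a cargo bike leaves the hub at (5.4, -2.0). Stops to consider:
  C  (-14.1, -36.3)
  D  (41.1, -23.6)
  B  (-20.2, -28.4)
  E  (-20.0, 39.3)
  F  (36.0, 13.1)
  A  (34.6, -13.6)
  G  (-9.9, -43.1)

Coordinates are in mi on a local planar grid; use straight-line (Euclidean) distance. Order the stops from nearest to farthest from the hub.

A, F, B, C, D, G, E

Distance from the hub at (5.4, -2.0) to each:
A (34.6, -13.6): 31.4 mi
F (36.0, 13.1): 34.1 mi
B (-20.2, -28.4): 36.8 mi
C (-14.1, -36.3): 39.5 mi
D (41.1, -23.6): 41.7 mi
G (-9.9, -43.1): 43.9 mi
E (-20.0, 39.3): 48.5 mi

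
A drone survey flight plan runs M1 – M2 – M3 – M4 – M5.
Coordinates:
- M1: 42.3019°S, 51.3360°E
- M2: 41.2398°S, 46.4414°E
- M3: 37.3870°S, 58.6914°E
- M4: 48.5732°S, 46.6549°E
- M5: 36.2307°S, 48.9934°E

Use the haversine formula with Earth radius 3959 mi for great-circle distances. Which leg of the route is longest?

M3–M4

Leg distances:
M1→M2: 262.7 mi
M2→M3: 706.1 mi
M3→M4: 981.2 mi
M4→M5: 861.0 mi
The longest leg is M3–M4 at 981.2 mi.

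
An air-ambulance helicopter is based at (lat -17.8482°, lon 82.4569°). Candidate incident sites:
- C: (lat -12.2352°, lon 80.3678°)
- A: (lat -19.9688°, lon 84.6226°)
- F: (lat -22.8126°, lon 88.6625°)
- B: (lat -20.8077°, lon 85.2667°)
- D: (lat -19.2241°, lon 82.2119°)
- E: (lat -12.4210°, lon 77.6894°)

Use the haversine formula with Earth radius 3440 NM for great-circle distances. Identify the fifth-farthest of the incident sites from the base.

Distances from the base ((lat -17.8482°, lon 82.4569°)):
F: 459.1 NM
E: 427.1 NM
C: 358.1 NM
B: 238.5 NM
A: 177.0 NM
D: 83.8 NM
The fifth-farthest is A at 177.0 NM.

A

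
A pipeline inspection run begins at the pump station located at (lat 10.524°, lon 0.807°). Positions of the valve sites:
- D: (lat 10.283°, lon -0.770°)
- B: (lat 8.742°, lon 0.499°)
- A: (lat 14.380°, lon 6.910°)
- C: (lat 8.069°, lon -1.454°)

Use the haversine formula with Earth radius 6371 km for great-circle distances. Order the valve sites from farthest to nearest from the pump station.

A, C, B, D

Distances from the pump station:
A (lat 14.380°, lon 6.910°): 789.1 km
C (lat 8.069°, lon -1.454°): 368.9 km
B (lat 8.742°, lon 0.499°): 201.0 km
D (lat 10.283°, lon -0.770°): 174.5 km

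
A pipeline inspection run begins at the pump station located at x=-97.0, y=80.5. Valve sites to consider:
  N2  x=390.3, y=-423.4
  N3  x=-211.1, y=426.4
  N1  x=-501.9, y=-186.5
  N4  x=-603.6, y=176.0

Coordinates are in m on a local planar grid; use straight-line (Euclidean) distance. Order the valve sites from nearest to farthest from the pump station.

Computing each straight-line distance from x=-97.0, y=80.5:
N3 x=-211.1, y=426.4: 364.2 m
N1 x=-501.9, y=-186.5: 485.0 m
N4 x=-603.6, y=176.0: 515.5 m
N2 x=390.3, y=-423.4: 701.0 m

N3, N1, N4, N2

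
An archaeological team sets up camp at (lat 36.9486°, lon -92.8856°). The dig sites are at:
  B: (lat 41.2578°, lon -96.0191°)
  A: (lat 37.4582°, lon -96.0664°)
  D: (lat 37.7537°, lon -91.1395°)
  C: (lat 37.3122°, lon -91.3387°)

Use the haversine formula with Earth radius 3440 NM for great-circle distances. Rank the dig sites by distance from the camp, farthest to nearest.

Distances from the camp:
B (lat 41.2578°, lon -96.0191°): 297.0 NM
A (lat 37.4582°, lon -96.0664°): 155.1 NM
D (lat 37.7537°, lon -91.1395°): 96.3 NM
C (lat 37.3122°, lon -91.3387°): 77.2 NM

B, A, D, C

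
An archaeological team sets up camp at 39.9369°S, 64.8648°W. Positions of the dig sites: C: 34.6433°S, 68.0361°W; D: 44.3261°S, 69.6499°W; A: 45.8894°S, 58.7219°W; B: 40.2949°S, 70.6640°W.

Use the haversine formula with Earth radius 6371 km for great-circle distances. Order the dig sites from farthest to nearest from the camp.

A, C, D, B

Distances from the camp:
A 45.8894°S, 58.7219°W: 829.1 km
C 34.6433°S, 68.0361°W: 651.9 km
D 44.3261°S, 69.6499°W: 627.4 km
B 40.2949°S, 70.6640°W: 494.7 km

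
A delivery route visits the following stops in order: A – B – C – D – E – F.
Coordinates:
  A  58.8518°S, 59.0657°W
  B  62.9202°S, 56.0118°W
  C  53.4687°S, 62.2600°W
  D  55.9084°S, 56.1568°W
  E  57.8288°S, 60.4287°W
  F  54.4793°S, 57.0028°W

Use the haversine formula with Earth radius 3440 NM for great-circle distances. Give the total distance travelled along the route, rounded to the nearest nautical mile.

Leg distances:
A→B: 260.0 NM  (cumulative 260.0 NM)
B→C: 600.2 NM  (cumulative 860.2 NM)
C→D: 257.4 NM  (cumulative 1117.6 NM)
D→E: 181.4 NM  (cumulative 1299.0 NM)
E→F: 231.4 NM  (cumulative 1530.4 NM)
Total route length ≈ 1530 NM.

1530 NM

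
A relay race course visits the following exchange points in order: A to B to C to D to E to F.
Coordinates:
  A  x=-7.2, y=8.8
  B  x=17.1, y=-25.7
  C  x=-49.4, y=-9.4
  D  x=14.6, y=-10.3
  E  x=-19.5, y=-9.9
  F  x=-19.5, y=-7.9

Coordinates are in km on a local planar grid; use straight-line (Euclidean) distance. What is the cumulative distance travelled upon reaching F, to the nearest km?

Leg distances:
A→B: 42.2 km  (cumulative 42.2 km)
B→C: 68.5 km  (cumulative 110.7 km)
C→D: 64.0 km  (cumulative 174.7 km)
D→E: 34.1 km  (cumulative 208.8 km)
E→F: 2.0 km  (cumulative 210.8 km)
Cumulative distance at F ≈ 211 km.

211 km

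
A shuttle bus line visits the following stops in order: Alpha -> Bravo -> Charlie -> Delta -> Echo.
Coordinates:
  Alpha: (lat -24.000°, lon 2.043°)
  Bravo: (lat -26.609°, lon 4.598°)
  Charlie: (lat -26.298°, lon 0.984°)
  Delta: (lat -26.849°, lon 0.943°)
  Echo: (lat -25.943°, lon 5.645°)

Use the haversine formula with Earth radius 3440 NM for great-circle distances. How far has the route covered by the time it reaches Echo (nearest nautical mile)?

Leg distances:
Alpha→Bravo: 209.2 NM  (cumulative 209.2 NM)
Bravo→Charlie: 195.2 NM  (cumulative 404.3 NM)
Charlie→Delta: 33.2 NM  (cumulative 437.5 NM)
Delta→Echo: 258.6 NM  (cumulative 696.1 NM)
Cumulative distance at Echo ≈ 696 NM.

696 NM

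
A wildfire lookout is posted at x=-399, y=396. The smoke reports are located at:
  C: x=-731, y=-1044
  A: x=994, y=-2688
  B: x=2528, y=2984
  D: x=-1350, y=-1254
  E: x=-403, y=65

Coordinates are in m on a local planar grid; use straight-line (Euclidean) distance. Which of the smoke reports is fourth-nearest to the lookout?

A

Distances from the lookout (x=-399, y=396):
E: 331.0 m
C: 1477.8 m
D: 1904.4 m
A: 3384.0 m
B: 3907.1 m
The fourth-nearest is A at 3384.0 m.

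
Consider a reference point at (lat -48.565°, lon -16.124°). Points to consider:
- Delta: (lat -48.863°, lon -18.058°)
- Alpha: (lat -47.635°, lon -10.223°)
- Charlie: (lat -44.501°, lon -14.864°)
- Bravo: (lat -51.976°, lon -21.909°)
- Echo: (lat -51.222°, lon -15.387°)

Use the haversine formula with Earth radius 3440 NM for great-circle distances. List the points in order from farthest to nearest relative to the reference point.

Bravo, Charlie, Alpha, Echo, Delta

Distance from the reference point at (lat -48.565°, lon -16.124°) to each:
Bravo (lat -51.976°, lon -21.909°): 301.9 NM
Charlie (lat -44.501°, lon -14.864°): 249.5 NM
Alpha (lat -47.635°, lon -10.223°): 243.0 NM
Echo (lat -51.222°, lon -15.387°): 162.0 NM
Delta (lat -48.863°, lon -18.058°): 78.7 NM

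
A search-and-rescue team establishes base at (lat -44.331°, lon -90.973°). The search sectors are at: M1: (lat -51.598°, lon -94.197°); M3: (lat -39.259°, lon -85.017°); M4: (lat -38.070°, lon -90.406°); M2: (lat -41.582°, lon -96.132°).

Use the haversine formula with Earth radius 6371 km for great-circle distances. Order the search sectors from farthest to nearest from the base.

M1, M3, M4, M2

Computing each great-circle distance from (lat -44.331°, lon -90.973°):
M1 (lat -51.598°, lon -94.197°): 842.7 km
M3 (lat -39.259°, lon -85.017°): 749.1 km
M4 (lat -38.070°, lon -90.406°): 697.8 km
M2 (lat -41.582°, lon -96.132°): 519.2 km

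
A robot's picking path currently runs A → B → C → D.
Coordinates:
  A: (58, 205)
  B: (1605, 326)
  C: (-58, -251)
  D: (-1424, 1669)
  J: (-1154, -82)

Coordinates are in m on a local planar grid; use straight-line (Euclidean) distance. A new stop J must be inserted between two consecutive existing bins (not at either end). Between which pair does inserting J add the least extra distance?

between C and D

Added distance for inserting J between each consecutive pair:
A–B: 2482.8 m
B–C: 2137.7 m
C–D: 524.3 m
Smallest added distance is 524.3 m, inserting between C and D.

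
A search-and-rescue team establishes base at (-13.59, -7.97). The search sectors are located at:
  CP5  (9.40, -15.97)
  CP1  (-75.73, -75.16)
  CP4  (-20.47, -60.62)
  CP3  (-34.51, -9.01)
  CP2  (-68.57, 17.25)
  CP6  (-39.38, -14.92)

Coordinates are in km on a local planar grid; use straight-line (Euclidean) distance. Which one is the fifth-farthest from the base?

CP5

Distance to each, sorted:
CP1: 91.5 km
CP2: 60.5 km
CP4: 53.1 km
CP6: 26.7 km
CP5: 24.3 km
CP3: 20.9 km
The fifth-farthest is CP5 at 24.3 km.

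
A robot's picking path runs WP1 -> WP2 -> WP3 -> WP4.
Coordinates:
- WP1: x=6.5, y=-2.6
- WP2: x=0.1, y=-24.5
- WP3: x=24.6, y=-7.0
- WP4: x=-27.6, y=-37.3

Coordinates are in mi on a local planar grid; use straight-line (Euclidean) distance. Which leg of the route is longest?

WP3–WP4

Leg distances:
WP1→WP2: 22.8 mi
WP2→WP3: 30.1 mi
WP3→WP4: 60.4 mi
The longest leg is WP3–WP4 at 60.4 mi.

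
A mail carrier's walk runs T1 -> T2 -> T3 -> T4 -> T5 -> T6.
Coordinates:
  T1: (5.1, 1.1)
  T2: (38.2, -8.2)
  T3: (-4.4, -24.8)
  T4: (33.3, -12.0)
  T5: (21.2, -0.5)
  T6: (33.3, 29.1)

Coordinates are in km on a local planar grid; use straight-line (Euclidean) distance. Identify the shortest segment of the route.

T4–T5

Leg distances:
T1→T2: 34.4 km
T2→T3: 45.7 km
T3→T4: 39.8 km
T4→T5: 16.7 km
T5→T6: 32.0 km
The shortest leg is T4–T5 at 16.7 km.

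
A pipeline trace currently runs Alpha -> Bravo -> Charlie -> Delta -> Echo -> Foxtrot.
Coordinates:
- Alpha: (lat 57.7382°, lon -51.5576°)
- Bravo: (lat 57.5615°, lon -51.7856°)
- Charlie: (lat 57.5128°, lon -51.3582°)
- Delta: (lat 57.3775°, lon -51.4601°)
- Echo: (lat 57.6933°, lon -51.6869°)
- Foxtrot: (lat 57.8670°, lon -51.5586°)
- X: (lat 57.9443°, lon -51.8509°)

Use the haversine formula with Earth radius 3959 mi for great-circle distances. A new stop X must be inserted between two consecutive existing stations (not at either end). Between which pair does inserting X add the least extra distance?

between Echo and Foxtrot

Added distance for inserting X between each consecutive pair:
Alpha–Bravo: 29.6 mi
Bravo–Charlie: 45.3 mi
Charlie–Delta: 66.6 mi
Delta–Echo: 36.7 mi
Echo–Foxtrot: 17.5 mi
Smallest added distance is 17.5 mi, inserting between Echo and Foxtrot.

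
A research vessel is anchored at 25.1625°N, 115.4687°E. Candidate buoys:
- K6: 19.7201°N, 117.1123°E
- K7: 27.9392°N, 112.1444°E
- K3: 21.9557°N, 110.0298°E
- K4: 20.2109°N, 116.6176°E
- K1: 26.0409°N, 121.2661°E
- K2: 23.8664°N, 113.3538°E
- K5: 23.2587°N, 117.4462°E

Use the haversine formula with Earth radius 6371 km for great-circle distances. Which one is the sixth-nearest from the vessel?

K6

Distance to each, sorted:
K2: 258.0 km
K5: 291.6 km
K7: 452.4 km
K4: 563.1 km
K1: 589.4 km
K6: 628.3 km
K3: 659.0 km
The sixth-nearest is K6 at 628.3 km.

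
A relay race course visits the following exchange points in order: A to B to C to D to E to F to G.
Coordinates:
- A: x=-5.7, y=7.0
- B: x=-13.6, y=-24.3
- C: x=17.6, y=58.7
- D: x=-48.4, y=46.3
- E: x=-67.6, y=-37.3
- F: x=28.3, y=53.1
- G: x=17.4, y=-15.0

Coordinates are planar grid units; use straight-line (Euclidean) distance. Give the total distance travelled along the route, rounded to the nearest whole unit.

Leg distances:
A→B: 32.3  (cumulative 32.3)
B→C: 88.7  (cumulative 121.0)
C→D: 67.2  (cumulative 188.1)
D→E: 85.8  (cumulative 273.9)
E→F: 131.8  (cumulative 405.7)
F→G: 69.0  (cumulative 474.6)
Total route length ≈ 475.

475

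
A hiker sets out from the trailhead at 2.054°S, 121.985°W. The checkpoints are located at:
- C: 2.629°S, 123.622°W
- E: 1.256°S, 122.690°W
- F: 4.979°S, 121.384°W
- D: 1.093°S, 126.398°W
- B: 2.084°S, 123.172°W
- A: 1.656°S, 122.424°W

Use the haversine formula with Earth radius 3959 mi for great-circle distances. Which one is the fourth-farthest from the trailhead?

Distances from the trailhead (2.054°S, 121.985°W):
D: 312.0 mi
F: 206.3 mi
C: 119.8 mi
B: 82.0 mi
E: 73.6 mi
A: 40.9 mi
The fourth-farthest is B at 82.0 mi.

B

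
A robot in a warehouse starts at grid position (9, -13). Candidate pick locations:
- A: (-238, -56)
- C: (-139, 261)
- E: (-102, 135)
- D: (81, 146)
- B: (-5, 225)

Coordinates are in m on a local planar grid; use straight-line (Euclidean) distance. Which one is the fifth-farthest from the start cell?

Distances from the start cell ((9, -13)):
C: 311.4 m
A: 250.7 m
B: 238.4 m
E: 185.0 m
D: 174.5 m
The fifth-farthest is D at 174.5 m.

D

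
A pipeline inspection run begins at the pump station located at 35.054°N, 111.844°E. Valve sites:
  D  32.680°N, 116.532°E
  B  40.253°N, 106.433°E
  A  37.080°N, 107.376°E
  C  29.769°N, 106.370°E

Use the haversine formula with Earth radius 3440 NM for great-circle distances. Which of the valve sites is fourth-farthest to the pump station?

A

Distance to each, sorted:
C: 421.3 NM
B: 404.3 NM
D: 273.7 NM
A: 248.6 NM
The fourth-farthest is A at 248.6 NM.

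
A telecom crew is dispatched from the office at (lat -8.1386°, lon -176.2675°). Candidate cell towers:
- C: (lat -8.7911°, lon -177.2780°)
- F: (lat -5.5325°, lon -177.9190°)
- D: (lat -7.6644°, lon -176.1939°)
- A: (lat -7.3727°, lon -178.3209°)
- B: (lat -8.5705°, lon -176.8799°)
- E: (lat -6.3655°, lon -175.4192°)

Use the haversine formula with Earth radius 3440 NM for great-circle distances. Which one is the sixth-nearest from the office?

F

Distances from the office ((lat -8.1386°, lon -176.2675°)):
D: 28.8 NM
B: 44.7 NM
C: 71.7 NM
E: 117.8 NM
A: 130.5 NM
F: 184.9 NM
The sixth-nearest is F at 184.9 NM.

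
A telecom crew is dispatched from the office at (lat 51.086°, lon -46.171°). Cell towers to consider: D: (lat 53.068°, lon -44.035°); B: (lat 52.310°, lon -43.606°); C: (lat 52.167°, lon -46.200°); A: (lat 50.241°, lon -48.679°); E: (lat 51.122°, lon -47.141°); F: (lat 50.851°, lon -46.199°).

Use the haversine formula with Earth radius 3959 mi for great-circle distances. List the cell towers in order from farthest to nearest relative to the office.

D, B, A, C, E, F

Distance from the office at (lat 51.086°, lon -46.171°) to each:
D (lat 53.068°, lon -44.035°): 164.3 mi
B (lat 52.310°, lon -43.606°): 138.6 mi
A (lat 50.241°, lon -48.679°): 124.4 mi
C (lat 52.167°, lon -46.200°): 74.7 mi
E (lat 51.122°, lon -47.141°): 42.2 mi
F (lat 50.851°, lon -46.199°): 16.3 mi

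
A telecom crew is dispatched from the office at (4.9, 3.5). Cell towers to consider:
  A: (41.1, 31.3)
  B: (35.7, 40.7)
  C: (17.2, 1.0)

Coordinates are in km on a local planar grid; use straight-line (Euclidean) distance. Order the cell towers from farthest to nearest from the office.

Computing each straight-line distance from (4.9, 3.5):
B (35.7, 40.7): 48.3 km
A (41.1, 31.3): 45.6 km
C (17.2, 1.0): 12.6 km

B, A, C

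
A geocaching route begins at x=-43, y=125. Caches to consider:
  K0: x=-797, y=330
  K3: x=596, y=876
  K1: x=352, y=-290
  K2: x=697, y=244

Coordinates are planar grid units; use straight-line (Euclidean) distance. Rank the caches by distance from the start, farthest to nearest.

K3, K0, K2, K1

Distance from the start at x=-43, y=125 to each:
K3 x=596, y=876: 986.1
K0 x=-797, y=330: 781.4
K2 x=697, y=244: 749.5
K1 x=352, y=-290: 572.9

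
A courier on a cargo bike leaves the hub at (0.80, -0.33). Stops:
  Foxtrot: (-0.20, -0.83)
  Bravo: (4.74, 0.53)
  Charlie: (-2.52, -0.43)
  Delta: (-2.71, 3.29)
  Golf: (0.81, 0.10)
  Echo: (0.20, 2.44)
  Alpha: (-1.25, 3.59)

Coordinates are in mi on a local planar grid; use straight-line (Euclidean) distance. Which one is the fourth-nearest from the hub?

Charlie

Distance to each, sorted:
Golf: 0.4 mi
Foxtrot: 1.1 mi
Echo: 2.8 mi
Charlie: 3.3 mi
Bravo: 4.0 mi
Alpha: 4.4 mi
Delta: 5.0 mi
The fourth-nearest is Charlie at 3.3 mi.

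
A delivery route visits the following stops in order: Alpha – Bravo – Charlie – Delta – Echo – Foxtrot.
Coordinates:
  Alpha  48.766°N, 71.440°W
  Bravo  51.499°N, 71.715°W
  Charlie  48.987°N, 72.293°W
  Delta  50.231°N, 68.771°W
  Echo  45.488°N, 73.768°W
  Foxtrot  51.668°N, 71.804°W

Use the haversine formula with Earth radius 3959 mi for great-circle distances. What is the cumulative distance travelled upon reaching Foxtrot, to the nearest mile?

1382 mi

Leg distances:
Alpha→Bravo: 189.2 mi  (cumulative 189.2 mi)
Bravo→Charlie: 175.4 mi  (cumulative 364.7 mi)
Charlie→Delta: 179.6 mi  (cumulative 544.3 mi)
Delta→Echo: 401.1 mi  (cumulative 945.4 mi)
Echo→Foxtrot: 436.3 mi  (cumulative 1381.7 mi)
Cumulative distance at Foxtrot ≈ 1382 mi.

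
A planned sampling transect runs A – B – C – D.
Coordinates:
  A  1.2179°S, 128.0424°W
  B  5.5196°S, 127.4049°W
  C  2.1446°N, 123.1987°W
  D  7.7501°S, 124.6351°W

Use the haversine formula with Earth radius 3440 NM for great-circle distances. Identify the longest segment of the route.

C–D

Leg distances:
A→B: 261.1 NM
B→C: 524.8 NM
C→D: 600.3 NM
The longest leg is C–D at 600.3 NM.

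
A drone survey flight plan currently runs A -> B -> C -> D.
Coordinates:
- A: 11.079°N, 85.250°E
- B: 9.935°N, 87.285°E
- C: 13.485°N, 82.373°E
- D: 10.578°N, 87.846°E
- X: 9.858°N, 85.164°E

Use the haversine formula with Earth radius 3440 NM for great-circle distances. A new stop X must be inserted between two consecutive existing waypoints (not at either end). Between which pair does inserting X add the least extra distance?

between B and C

Added distance for inserting X between each consecutive pair:
A–B: 60.6 NM
B–C: 39.3 NM
C–D: 71.2 NM
Smallest added distance is 39.3 NM, inserting between B and C.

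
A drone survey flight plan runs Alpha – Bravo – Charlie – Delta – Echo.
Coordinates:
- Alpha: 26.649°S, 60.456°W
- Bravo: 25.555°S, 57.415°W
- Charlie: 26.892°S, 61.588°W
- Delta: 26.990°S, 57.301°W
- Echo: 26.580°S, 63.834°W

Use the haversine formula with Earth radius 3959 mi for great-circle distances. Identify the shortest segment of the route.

Leg distances:
Alpha→Bravo: 203.3 mi
Bravo→Charlie: 274.6 mi
Charlie→Delta: 264.1 mi
Delta→Echo: 403.9 mi
The shortest leg is Alpha–Bravo at 203.3 mi.

Alpha–Bravo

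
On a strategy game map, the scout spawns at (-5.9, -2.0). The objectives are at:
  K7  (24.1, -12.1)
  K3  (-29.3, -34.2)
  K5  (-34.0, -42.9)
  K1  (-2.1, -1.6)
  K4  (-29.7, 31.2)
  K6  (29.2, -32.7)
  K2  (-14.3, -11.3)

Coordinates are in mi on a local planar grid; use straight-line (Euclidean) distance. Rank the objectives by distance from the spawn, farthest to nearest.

Distance from the spawn at (-5.9, -2.0) to each:
K5 (-34.0, -42.9): 49.6 mi
K6 (29.2, -32.7): 46.6 mi
K4 (-29.7, 31.2): 40.8 mi
K3 (-29.3, -34.2): 39.8 mi
K7 (24.1, -12.1): 31.7 mi
K2 (-14.3, -11.3): 12.5 mi
K1 (-2.1, -1.6): 3.8 mi

K5, K6, K4, K3, K7, K2, K1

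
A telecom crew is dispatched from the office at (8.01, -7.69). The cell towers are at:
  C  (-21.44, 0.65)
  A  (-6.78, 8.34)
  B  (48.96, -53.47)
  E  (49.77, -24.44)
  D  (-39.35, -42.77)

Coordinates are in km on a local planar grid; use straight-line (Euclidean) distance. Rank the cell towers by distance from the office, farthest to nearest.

B, D, E, C, A

Distances from the office:
B (48.96, -53.47): 61.4 km
D (-39.35, -42.77): 58.9 km
E (49.77, -24.44): 45.0 km
C (-21.44, 0.65): 30.6 km
A (-6.78, 8.34): 21.8 km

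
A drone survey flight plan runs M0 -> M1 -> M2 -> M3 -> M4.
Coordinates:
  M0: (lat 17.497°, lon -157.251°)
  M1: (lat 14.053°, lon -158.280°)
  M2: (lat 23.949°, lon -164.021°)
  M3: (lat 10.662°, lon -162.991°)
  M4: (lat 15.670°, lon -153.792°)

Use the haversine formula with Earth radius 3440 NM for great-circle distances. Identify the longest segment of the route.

Leg distances:
M0→M1: 215.1 NM
M1→M2: 677.4 NM
M2→M3: 799.9 NM
M3→M4: 615.9 NM
The longest leg is M2–M3 at 799.9 NM.

M2–M3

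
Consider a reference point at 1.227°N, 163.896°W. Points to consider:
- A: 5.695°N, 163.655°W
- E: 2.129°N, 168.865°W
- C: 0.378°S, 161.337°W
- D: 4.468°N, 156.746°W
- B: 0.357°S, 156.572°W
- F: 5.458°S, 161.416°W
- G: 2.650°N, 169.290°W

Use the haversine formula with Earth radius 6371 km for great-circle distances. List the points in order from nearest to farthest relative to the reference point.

Distance from the reference point at 1.227°N, 163.896°W to each:
C 0.378°S, 161.337°W: 335.9 km
A 5.695°N, 163.655°W: 497.5 km
E 2.129°N, 168.865°W: 561.3 km
G 2.650°N, 169.290°W: 620.0 km
F 5.458°S, 161.416°W: 792.7 km
B 0.357°S, 156.572°W: 833.2 km
D 4.468°N, 156.746°W: 871.9 km

C, A, E, G, F, B, D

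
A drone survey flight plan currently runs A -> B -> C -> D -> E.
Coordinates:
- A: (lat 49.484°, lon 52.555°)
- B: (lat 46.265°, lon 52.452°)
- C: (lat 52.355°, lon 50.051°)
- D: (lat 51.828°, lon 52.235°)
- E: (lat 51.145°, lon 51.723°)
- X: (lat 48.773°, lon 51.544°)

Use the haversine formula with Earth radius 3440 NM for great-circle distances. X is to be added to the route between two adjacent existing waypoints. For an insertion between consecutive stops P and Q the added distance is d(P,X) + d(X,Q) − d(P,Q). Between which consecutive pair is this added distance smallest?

Added distance for inserting X between each consecutive pair:
A–B: 20.0 NM
B–C: 0.0 NM
C–D: 321.2 NM
D–E: 282.6 NM
Smallest added distance is 0.0 NM, inserting between B and C.

between B and C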